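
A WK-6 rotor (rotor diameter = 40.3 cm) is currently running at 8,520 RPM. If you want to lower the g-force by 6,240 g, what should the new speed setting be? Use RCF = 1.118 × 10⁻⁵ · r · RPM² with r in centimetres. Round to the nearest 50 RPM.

≈ 6700 RPM

r = 40.3 / 2 = 20.15 cm
Current RCF = 1.118 × 10⁻⁵ × 20.15 × (8520)² = 1.118 × 10⁻⁵ × 20.15 × 72,590,400 ≈ 16,352.9 × g
Target RCF = 16,352.9 − 6,240 = 10,112.9 × g
N² = 10,112.9 / (22.5277 × 10⁻⁵) = 44,890,956
N ≈ √44,890,956 ≈ 6,700.1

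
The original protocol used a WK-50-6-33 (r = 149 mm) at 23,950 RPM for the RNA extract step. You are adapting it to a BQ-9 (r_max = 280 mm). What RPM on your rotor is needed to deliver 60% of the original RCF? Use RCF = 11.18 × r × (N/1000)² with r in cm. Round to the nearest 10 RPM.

≈ 13530 RPM

Original rotor: r = 149 mm = 14.9 cm
RCF = 11.18 × r × (N/1000)²
RCF_original = 11.18 × 14.9 × (23.95)² = 11.18 × 14.9 × 573.6025 ≈ 95,551.9 × g
Target RCF = 0.6 × 95,551.9 ≈ 57,331.1 × g
Your rotor: r = 280 mm = 28.0 cm
57,331.1 = 11.18 × 28 × (N/1000)²
(N/1000)² = 57,331.1 / 313.04 = 183.143
N = 1000 × √183.143 ≈ 13,533.0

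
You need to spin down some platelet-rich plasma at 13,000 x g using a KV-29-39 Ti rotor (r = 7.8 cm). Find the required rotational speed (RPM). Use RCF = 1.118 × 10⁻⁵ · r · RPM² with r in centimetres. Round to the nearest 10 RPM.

12210 RPM

13,000 = 1.118 × 10⁻⁵ × 7.8 × N²
N² = 13,000 / (8.7204 × 10⁻⁵) = 149,075,730
N ≈ √149,075,730 ≈ 12,209.7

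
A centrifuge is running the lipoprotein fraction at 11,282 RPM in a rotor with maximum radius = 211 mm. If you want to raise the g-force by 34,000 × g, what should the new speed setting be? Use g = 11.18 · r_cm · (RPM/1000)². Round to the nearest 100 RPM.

16500 RPM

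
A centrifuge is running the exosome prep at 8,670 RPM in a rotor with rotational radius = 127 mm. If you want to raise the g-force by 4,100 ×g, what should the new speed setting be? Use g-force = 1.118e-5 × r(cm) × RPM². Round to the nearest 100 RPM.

N₂ ≈ 10200 RPM

r = 127 mm = 12.7 cm
Current RCF = 1.118 × 10⁻⁵ × 12.7 × (8670)² = 1.118 × 10⁻⁵ × 12.7 × 75,168,900 ≈ 10,672.9 × g
Target RCF = 10,672.9 + 4,100 = 14,772.9 × g
N² = 14,772.9 / (14.1986 × 10⁻⁵) = 104,044,765
N ≈ √104,044,765 ≈ 10,200.2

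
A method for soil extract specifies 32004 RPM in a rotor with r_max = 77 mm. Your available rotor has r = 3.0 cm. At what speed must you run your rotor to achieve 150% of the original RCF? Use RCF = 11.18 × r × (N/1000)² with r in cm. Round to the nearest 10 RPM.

62800 RPM

Original rotor: r = 77 mm = 7.7 cm
RCF_original = 11.18 × 7.7 × (32.004)² = 11.18 × 7.7 × 1,024.256016 ≈ 88,174.1 × g
Target RCF = 1.5 × 88,174.1 ≈ 132,261.2 × g
132,261.2 = 11.18 × 3 × (N/1000)²
(N/1000)² = 132,261.2 / 33.54 = 3943.387
N = 1000 × √3943.387 ≈ 62,796.4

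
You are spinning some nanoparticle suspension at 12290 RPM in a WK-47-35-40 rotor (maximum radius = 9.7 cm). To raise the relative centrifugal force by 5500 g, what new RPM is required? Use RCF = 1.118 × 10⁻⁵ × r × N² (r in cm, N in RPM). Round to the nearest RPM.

Current RCF = 1.118 × 10⁻⁵ × 9.7 × (12290)² = 1.118 × 10⁻⁵ × 9.7 × 151,044,100 ≈ 16,380.1 × g
Target RCF = 16,380.1 + 5,500 = 21,880.1 × g
N² = 21,880.1 / (10.8446 × 10⁻⁵) = 201,760,323
N ≈ √201,760,323 ≈ 14,204.2

N₂ ≈ 14204 RPM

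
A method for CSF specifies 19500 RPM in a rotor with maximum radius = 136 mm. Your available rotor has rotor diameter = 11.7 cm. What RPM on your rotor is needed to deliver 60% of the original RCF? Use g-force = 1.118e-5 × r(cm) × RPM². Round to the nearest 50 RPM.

≈ 23050 RPM

Original rotor: r = 136 mm = 13.6 cm
RCF_original = 1.118 × 10⁻⁵ × 13.6 × (19500)² = 1.118 × 10⁻⁵ × 13.6 × 380,250,000 ≈ 57,816.3 × g
Target RCF = 0.6 × 57,816.3 ≈ 34,689.8 × g
Your rotor: r = 11.7 / 2 = 5.85 cm
34,689.8 = 1.118 × 10⁻⁵ × 5.85 × N²
N² = 34,689.8 / (6.5403 × 10⁻⁵) = 530,400,746
N ≈ √530,400,746 ≈ 23,030.4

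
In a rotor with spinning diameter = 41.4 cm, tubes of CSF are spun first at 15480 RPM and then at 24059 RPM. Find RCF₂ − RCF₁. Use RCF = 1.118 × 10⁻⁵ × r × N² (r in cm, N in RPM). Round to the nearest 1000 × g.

≈ 79000 x g

r = 41.4 / 2 = 20.7 cm
RCF₁ = 1.118 × 10⁻⁵ × 20.7 × (15480)² = 1.118 × 10⁻⁵ × 20.7 × 239,630,400 ≈ 55,456.7 × g
RCF₂ = 1.118 × 10⁻⁵ × 20.7 × (24059)² = 1.118 × 10⁻⁵ × 20.7 × 578,835,481 ≈ 133,957.6 × g
Increase = 133,957.6 − 55,456.7 = 78,500.9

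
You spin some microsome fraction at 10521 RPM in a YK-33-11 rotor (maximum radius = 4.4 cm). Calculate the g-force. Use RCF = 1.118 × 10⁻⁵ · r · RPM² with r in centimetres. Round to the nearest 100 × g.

RCF = 1.118 × 10⁻⁵ × 4.4 × (10521)² = 1.118 × 10⁻⁵ × 4.4 × 110,691,441 ≈ 5,445.1 × g

5400 g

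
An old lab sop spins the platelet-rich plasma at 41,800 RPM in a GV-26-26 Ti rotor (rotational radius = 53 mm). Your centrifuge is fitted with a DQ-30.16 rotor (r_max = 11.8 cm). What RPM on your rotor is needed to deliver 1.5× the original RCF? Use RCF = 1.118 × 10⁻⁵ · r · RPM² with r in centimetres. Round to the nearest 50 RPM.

Original rotor: r = 53 mm = 5.3 cm
RCF = 1.118 × 10⁻⁵ × r × N²
RCF_original = 1.118 × 10⁻⁵ × 5.3 × (41800)² = 1.118 × 10⁻⁵ × 5.3 × 1,747,240,000 ≈ 103,531 × g
Target RCF = 1.5 × 103,531 ≈ 155,296.5 × g
155,296.5 = 1.118 × 10⁻⁵ × 11.8 × N²
N² = 155,296.5 / (13.1924 × 10⁻⁵) = 1,177,166,399
N ≈ √1,177,166,399 ≈ 34,309.9

≈ 34300 RPM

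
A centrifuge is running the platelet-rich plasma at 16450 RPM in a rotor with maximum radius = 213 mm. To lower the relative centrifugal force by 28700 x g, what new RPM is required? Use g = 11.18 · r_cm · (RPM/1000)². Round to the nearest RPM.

r = 213 mm = 21.3 cm
Current RCF = 11.18 × 21.3 × (16.45)² = 11.18 × 21.3 × 270.6025 ≈ 64,439.7 × g
Target RCF = 64,439.7 − 28,700 = 35,739.7 × g
(N/1000)² = 35,739.7 / 238.134 = 150.0823
N = 1000 × √150.0823 ≈ 12,250.8

12251 RPM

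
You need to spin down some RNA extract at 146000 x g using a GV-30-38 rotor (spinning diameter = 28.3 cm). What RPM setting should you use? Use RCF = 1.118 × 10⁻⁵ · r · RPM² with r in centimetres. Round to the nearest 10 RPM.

≈ 30380 RPM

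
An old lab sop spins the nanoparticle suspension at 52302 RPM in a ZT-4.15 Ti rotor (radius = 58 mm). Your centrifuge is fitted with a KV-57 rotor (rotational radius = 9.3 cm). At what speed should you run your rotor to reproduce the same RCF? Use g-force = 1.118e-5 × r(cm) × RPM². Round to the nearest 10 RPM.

Original rotor: r = 58 mm = 5.8 cm
RCF_original = 1.118 × 10⁻⁵ × 5.8 × (52302)² = 1.118 × 10⁻⁵ × 5.8 × 2,735,499,204 ≈ 177,380.7 × g
177,380.7 = 1.118 × 10⁻⁵ × 9.3 × N²
N² = 177,380.7 / (10.3974 × 10⁻⁵) = 1,706,010,156
N ≈ √1,706,010,156 ≈ 41,303.9

41300 RPM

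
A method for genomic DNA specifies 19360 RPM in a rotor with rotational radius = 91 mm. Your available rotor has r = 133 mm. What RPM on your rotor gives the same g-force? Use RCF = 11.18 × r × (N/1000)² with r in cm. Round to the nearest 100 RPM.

Original rotor: r = 91 mm = 9.1 cm
RCF_original = 11.18 × 9.1 × (19.36)² = 11.18 × 9.1 × 374.8096 ≈ 38,132.4 × g
Your rotor: r = 133 mm = 13.3 cm
38,132.4 = 11.18 × 13.3 × (N/1000)²
(N/1000)² = 38,132.4 / 148.694 = 256.4488
N = 1000 × √256.4488 ≈ 16,014.0

16000 RPM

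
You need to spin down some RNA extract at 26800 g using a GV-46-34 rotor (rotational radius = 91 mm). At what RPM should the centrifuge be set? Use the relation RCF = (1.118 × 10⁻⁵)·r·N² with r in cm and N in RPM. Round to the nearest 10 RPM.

≈ 16230 RPM

r = 91 mm = 9.1 cm
RCF = 1.118 × 10⁻⁵ × r × N²
26,800 = 1.118 × 10⁻⁵ × 9.1 × N²
N² = 26,800 / (10.1738 × 10⁻⁵) = 263,421,730
N ≈ √263,421,730 ≈ 16,230.3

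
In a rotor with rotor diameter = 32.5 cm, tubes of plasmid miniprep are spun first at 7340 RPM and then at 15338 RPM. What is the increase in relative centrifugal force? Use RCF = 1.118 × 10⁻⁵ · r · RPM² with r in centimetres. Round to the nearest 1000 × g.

r = 32.5 / 2 = 16.25 cm
RCF₁ = 1.118 × 10⁻⁵ × 16.25 × (7340)² = 1.118 × 10⁻⁵ × 16.25 × 53,875,600 ≈ 9,787.8 × g
RCF₂ = 1.118 × 10⁻⁵ × 16.25 × (15338)² = 1.118 × 10⁻⁵ × 16.25 × 235,254,244 ≈ 42,739.8 × g
Increase = 42,739.8 − 9,787.8 = 32,952

33000 ×g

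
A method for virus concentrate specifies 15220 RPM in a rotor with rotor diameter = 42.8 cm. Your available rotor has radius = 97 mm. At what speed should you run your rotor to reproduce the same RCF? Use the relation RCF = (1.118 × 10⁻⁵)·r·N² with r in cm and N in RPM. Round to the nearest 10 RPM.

≈ 22610 RPM

Original rotor: r = 42.8 / 2 = 21.4 cm
RCF = 1.118 × 10⁻⁵ × r × N²
RCF_original = 1.118 × 10⁻⁵ × 21.4 × (15220)² = 1.118 × 10⁻⁵ × 21.4 × 231,648,400 ≈ 55,422.3 × g
Your rotor: r = 97 mm = 9.7 cm
55,422.3 = 1.118 × 10⁻⁵ × 9.7 × N²
N² = 55,422.3 / (10.8446 × 10⁻⁵) = 511,058,960
N ≈ √511,058,960 ≈ 22,606.6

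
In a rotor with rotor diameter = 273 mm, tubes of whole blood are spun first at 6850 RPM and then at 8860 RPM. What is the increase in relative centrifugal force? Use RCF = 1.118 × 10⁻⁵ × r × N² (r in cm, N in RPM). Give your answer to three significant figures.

≈ 4820 g

r = 273 mm / 2 = 136.5 mm = 13.65 cm
RCF₁ = 1.118 × 10⁻⁵ × 13.65 × (6850)² = 1.118 × 10⁻⁵ × 13.65 × 46,922,500 ≈ 7,160.7 × g
RCF₂ = 1.118 × 10⁻⁵ × 13.65 × (8860)² = 1.118 × 10⁻⁵ × 13.65 × 78,499,600 ≈ 11,979.6 × g
Increase = 11,979.6 − 7,160.7 = 4,818.9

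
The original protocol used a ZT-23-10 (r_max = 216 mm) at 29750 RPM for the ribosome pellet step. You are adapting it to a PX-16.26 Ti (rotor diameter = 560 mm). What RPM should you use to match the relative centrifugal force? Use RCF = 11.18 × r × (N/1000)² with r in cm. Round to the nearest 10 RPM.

26130 RPM

Original rotor: r = 216 mm = 21.6 cm
RCF_original = 11.18 × 21.6 × (29.75)² = 11.18 × 21.6 × 885.0625 ≈ 213,732 × g
Your rotor: r = 560 mm / 2 = 280 mm = 28 cm
213,732 = 11.18 × 28 × (N/1000)²
(N/1000)² = 213,732 / 313.04 = 682.7626
N = 1000 × √682.7626 ≈ 26,129.7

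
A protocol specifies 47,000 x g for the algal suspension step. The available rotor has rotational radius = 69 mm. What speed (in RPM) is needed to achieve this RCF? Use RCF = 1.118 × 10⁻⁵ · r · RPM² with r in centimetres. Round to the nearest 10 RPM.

r = 69 mm = 6.9 cm
47,000 = 1.118 × 10⁻⁵ × 6.9 × N²
N² = 47,000 / (7.7142 × 10⁻⁵) = 609,266,029
N ≈ √609,266,029 ≈ 24,683.3

24680 RPM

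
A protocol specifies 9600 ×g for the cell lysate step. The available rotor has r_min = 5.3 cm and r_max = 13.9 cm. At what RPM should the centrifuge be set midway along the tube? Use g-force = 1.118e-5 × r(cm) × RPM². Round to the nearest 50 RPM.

N ≈ 9450 RPM

r_avg = (5.3 + 13.9) / 2 = 9.6 cm
9,600 = 1.118 × 10⁻⁵ × 9.6 × N²
N² = 9,600 / (10.7328 × 10⁻⁵) = 89,445,438
N ≈ √89,445,438 ≈ 9,457.6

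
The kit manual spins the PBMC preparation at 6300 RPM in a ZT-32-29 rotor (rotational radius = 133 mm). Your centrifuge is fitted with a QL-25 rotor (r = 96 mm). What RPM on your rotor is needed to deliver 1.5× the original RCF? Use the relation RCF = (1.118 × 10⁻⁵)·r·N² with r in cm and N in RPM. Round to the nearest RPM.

9082 RPM

Original rotor: r = 133 mm = 13.3 cm
RCF_original = 1.118 × 10⁻⁵ × 13.3 × (6300)² = 1.118 × 10⁻⁵ × 13.3 × 39,690,000 ≈ 5,901.7 × g
Target RCF = 1.5 × 5,901.7 ≈ 8,852.5 × g
Your rotor: r = 96 mm = 9.6 cm
8,852.5 = 1.118 × 10⁻⁵ × 9.6 × N²
N² = 8,852.5 / (10.7328 × 10⁻⁵) = 82,480,806
N ≈ √82,480,806 ≈ 9,081.9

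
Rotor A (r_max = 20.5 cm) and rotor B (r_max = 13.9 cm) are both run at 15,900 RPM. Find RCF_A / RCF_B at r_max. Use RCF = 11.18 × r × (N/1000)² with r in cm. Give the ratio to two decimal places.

At fixed N, RCF ∝ r, so RCF_A/RCF_B = r_A/r_B = 20.5 / 13.9 = 1.4748.

1.47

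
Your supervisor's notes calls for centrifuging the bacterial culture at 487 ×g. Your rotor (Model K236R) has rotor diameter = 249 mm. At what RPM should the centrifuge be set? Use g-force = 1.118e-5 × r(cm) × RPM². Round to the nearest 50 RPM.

r = 249 mm / 2 = 124.5 mm = 12.45 cm
487 = 1.118 × 10⁻⁵ × 12.45 × N²
N² = 487 / (13.9191 × 10⁻⁵) = 3,498,789
N ≈ √3,498,789 ≈ 1,870.5

≈ 1850 RPM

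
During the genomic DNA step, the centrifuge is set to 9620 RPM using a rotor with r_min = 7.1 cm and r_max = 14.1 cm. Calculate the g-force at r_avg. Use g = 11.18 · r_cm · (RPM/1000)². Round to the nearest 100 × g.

r_avg = (7.1 + 14.1) / 2 = 10.6 cm
RCF = 11.18 × 10.6 × (9.62)² = 11.18 × 10.6 × 92.5444 ≈ 10,967.3 × g

≈ 11000 g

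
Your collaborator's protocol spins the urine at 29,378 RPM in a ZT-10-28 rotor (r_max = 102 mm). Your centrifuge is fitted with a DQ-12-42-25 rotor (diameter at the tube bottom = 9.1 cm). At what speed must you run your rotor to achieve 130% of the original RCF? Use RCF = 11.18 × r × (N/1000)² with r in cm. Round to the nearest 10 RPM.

50150 RPM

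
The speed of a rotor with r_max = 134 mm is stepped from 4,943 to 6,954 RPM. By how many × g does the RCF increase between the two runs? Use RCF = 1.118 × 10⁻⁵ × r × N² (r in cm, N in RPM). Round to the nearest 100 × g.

r = 134 mm = 13.4 cm
RCF₁ = 1.118 × 10⁻⁵ × 13.4 × (4943)² = 1.118 × 10⁻⁵ × 13.4 × 24,433,249 ≈ 3,660.4 × g
RCF₂ = 1.118 × 10⁻⁵ × 13.4 × (6954)² = 1.118 × 10⁻⁵ × 13.4 × 48,358,116 ≈ 7,244.6 × g
Increase = 7,244.6 − 3,660.4 = 3,584.2

3600 × g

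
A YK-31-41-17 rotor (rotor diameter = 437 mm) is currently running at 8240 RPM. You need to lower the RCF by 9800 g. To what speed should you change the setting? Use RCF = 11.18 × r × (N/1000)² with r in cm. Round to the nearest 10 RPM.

r = 437 mm / 2 = 218.5 mm = 21.85 cm
Current RCF = 11.18 × 21.85 × (8.24)² = 11.18 × 21.85 × 67.8976 ≈ 16,586.2 × g
Target RCF = 16,586.2 − 9,800 = 6,786.2 × g
(N/1000)² = 6,786.2 / 244.283 = 27.78007
N = 1000 × √27.78007 ≈ 5,270.7

5270 RPM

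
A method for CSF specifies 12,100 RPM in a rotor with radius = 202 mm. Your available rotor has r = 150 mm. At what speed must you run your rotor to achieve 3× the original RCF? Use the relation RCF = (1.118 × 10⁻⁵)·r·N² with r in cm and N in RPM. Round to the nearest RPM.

≈ 24321 RPM

Original rotor: r = 202 mm = 20.2 cm
RCF_original = 1.118 × 10⁻⁵ × 20.2 × (12100)² = 1.118 × 10⁻⁵ × 20.2 × 146,410,000 ≈ 33,064.6 × g
Target RCF = 3 × 33,064.6 ≈ 99,193.8 × g
Your rotor: r = 150 mm = 15.0 cm
99,193.8 = 1.118 × 10⁻⁵ × 15 × N²
N² = 99,193.8 / (16.77 × 10⁻⁵) = 591,495,528
N ≈ √591,495,528 ≈ 24,320.7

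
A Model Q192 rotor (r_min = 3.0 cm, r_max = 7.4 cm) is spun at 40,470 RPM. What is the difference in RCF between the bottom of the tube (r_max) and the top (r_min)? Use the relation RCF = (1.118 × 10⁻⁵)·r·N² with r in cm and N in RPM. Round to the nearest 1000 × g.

RCF_max = 1.118 × 10⁻⁵ × 7.4 × (40470)² = 1.118 × 10⁻⁵ × 7.4 × 1,637,820,900 ≈ 135,500.2 × g
RCF_min = 1.118 × 10⁻⁵ × 3 × (40470)² = 1.118 × 10⁻⁵ × 3 × 1,637,820,900 ≈ 54,932.5 × g
ΔRCF = 135,500.2 − 54,932.5 = 80,567.7

ΔRCF ≈ 81000 x g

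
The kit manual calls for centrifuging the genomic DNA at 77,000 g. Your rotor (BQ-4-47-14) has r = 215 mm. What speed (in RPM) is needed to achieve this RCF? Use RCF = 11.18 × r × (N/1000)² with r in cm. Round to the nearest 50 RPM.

N ≈ 17900 RPM

r = 215 mm = 21.5 cm
77,000 = 11.18 × 21.5 × (N/1000)²
(N/1000)² = 77,000 / 240.37 = 320.3395
N = 1000 × √320.3395 ≈ 17,898.0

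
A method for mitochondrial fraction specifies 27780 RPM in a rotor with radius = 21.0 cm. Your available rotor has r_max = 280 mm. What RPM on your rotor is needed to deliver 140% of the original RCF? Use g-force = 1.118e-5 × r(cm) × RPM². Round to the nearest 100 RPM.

28500 RPM

RCF_original = 1.118 × 10⁻⁵ × 21 × (27780)² = 1.118 × 10⁻⁵ × 21 × 771,728,400 ≈ 181,186.4 × g
Target RCF = 1.4 × 181,186.4 ≈ 253,661 × g
Your rotor: r = 280 mm = 28.0 cm
253,661 = 1.118 × 10⁻⁵ × 28 × N²
N² = 253,661 / (31.304 × 10⁻⁵) = 810,314,976
N ≈ √810,314,976 ≈ 28,466.0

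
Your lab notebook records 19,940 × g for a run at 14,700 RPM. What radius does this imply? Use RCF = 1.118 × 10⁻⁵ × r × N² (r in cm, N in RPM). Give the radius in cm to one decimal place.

8.3 cm

RCF = 1.118 × 10⁻⁵ × r × N²
19940 = 1.118 × 10⁻⁵ × r × (14700)²
r = 19940 / (1.118 × 10⁻⁵ × 216,090,000) = 19940 / 2415.886 ≈ 8.254 cm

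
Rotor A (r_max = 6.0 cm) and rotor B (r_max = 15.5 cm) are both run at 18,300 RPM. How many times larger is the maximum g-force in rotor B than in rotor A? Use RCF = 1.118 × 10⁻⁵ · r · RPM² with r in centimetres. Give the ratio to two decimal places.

At fixed N, RCF ∝ r, so RCF_B/RCF_A = r_B/r_A = 15.5 / 6.0 = 2.5833.

2.58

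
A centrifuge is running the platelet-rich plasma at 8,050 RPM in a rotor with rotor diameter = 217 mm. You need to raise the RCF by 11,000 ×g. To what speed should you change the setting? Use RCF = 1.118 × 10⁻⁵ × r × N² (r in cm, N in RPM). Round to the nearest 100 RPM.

12500 RPM

r = 217 mm / 2 = 108.5 mm = 10.85 cm
Current RCF = 1.118 × 10⁻⁵ × 10.85 × (8050)² = 1.118 × 10⁻⁵ × 10.85 × 64,802,500 ≈ 7,860.7 × g
Target RCF = 7,860.7 + 11,000 = 18,860.7 × g
N² = 18,860.7 / (12.1303 × 10⁻⁵) = 155,484,201
N ≈ √155,484,201 ≈ 12,469.3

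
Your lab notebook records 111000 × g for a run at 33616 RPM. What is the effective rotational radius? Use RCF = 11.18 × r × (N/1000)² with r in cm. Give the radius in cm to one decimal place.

≈ 8.8 cm

RCF = 11.18 × r × (N/1000)²
111000 = 11.18 × r × (33.616)²
r = 111000 / (11.18 × 1130.035456) = 111000 / 12633.8 ≈ 8.786 cm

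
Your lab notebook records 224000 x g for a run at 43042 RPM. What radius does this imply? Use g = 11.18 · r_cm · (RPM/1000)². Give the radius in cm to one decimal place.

≈ 10.8 cm

224000 = 11.18 × r × (43.042)²
r = 224000 / (11.18 × 1852.613764) = 224000 / 20712.22 ≈ 10.815 cm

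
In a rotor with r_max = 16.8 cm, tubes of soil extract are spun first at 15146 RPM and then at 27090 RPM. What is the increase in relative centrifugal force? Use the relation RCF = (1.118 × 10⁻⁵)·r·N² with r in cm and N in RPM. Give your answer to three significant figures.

94800 x g

RCF₁ = 1.118 × 10⁻⁵ × 16.8 × (15146)² = 1.118 × 10⁻⁵ × 16.8 × 229,401,316 ≈ 43,087.1 × g
RCF₂ = 1.118 × 10⁻⁵ × 16.8 × (27090)² = 1.118 × 10⁻⁵ × 16.8 × 733,868,100 ≈ 137,838 × g
Increase = 137,838 − 43,087.1 = 94,750.9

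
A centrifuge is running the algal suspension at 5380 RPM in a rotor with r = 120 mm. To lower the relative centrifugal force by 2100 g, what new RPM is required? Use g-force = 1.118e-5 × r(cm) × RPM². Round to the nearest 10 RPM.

r = 120 mm = 12.0 cm
Current RCF = 1.118 × 10⁻⁵ × 12 × (5380)² = 1.118 × 10⁻⁵ × 12 × 28,944,400 ≈ 3,883.2 × g
Target RCF = 3,883.2 − 2,100 = 1,783.2 × g
N² = 1,783.2 / (13.416 × 10⁻⁵) = 13,291,592
N ≈ √13,291,592 ≈ 3,645.8

≈ 3650 RPM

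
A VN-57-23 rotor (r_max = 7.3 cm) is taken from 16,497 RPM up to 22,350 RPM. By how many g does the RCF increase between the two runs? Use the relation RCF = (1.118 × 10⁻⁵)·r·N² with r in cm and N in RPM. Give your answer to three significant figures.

≈ 18600 g

RCF₁ = 1.118 × 10⁻⁵ × 7.3 × (16497)² = 1.118 × 10⁻⁵ × 7.3 × 272,151,009 ≈ 22,211.3 × g
RCF₂ = 1.118 × 10⁻⁵ × 7.3 × (22350)² = 1.118 × 10⁻⁵ × 7.3 × 499,522,500 ≈ 40,768 × g
Increase = 40,768 − 22,211.3 = 18,556.7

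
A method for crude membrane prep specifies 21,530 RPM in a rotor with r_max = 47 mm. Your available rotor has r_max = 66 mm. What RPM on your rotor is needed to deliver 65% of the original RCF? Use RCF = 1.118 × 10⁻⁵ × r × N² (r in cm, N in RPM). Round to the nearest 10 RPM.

≈ 14650 RPM

Original rotor: r = 47 mm = 4.7 cm
RCF = 1.118 × 10⁻⁵ × r × N²
RCF_original = 1.118 × 10⁻⁵ × 4.7 × (21530)² = 1.118 × 10⁻⁵ × 4.7 × 463,540,900 ≈ 24,357.2 × g
Target RCF = 0.65 × 24,357.2 ≈ 15,832.2 × g
Your rotor: r = 66 mm = 6.6 cm
15,832.2 = 1.118 × 10⁻⁵ × 6.6 × N²
N² = 15,832.2 / (7.3788 × 10⁻⁵) = 214,563,344
N ≈ √214,563,344 ≈ 14,648.0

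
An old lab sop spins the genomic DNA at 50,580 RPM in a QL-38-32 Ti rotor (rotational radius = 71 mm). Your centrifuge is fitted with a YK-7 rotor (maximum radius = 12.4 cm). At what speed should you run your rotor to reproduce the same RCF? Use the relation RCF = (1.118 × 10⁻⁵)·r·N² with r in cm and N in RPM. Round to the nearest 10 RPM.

38270 RPM

Original rotor: r = 71 mm = 7.1 cm
RCF_original = 1.118 × 10⁻⁵ × 7.1 × (50580)² = 1.118 × 10⁻⁵ × 7.1 × 2,558,336,400 ≈ 203,075.6 × g
203,075.6 = 1.118 × 10⁻⁵ × 12.4 × N²
N² = 203,075.6 / (13.8632 × 10⁻⁵) = 1,464,853,713
N ≈ √1,464,853,713 ≈ 38,273.4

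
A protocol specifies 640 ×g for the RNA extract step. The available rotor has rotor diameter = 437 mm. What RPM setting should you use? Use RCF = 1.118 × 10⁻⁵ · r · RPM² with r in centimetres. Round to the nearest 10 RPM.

1620 RPM

r = 437 mm / 2 = 218.5 mm = 21.85 cm
RCF = 1.118 × 10⁻⁵ × r × N²
640 = 1.118 × 10⁻⁵ × 21.85 × N²
N² = 640 / (24.4283 × 10⁻⁵) = 2,619,912
N ≈ √2,619,912 ≈ 1,618.6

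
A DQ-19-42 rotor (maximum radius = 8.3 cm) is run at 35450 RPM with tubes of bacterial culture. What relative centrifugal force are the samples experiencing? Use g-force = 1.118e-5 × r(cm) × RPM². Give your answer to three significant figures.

RCF ≈ 117000 x g

RCF = 1.118 × 10⁻⁵ × 8.3 × (35450)² = 1.118 × 10⁻⁵ × 8.3 × 1,256,702,500 ≈ 116,614.5 × g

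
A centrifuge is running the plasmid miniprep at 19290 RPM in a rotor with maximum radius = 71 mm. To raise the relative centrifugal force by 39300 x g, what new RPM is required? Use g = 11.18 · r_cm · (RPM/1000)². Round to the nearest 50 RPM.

r = 71 mm = 7.1 cm
Current RCF = 11.18 × 7.1 × (19.29)² = 11.18 × 7.1 × 372.1041 ≈ 29,536.9 × g
Target RCF = 29,536.9 + 39,300 = 68,836.9 × g
(N/1000)² = 68,836.9 / 79.378 = 867.2038
N = 1000 × √867.2038 ≈ 29,448.3

N₂ ≈ 29450 RPM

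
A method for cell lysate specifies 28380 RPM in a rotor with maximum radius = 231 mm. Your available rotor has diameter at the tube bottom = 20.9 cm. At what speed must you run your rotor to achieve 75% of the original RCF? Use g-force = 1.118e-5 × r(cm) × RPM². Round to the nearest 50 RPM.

Original rotor: r = 231 mm = 23.1 cm
RCF_original = 1.118 × 10⁻⁵ × 23.1 × (28380)² = 1.118 × 10⁻⁵ × 23.1 × 805,424,400 ≈ 208,007.3 × g
Target RCF = 0.75 × 208,007.3 ≈ 156,005.5 × g
Your rotor: r = 20.9 / 2 = 10.45 cm
156,005.5 = 1.118 × 10⁻⁵ × 10.45 × N²
N² = 156,005.5 / (11.6831 × 10⁻⁵) = 1,335,309,122
N ≈ √1,335,309,122 ≈ 36,541.9

36550 RPM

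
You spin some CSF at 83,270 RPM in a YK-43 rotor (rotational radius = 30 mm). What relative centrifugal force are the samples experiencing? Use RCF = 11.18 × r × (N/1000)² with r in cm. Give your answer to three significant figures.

233000 g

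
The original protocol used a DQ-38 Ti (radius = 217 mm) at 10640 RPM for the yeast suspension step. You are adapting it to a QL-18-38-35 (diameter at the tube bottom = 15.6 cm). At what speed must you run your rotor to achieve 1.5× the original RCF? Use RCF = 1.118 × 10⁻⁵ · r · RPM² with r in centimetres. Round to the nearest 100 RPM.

≈ 21700 RPM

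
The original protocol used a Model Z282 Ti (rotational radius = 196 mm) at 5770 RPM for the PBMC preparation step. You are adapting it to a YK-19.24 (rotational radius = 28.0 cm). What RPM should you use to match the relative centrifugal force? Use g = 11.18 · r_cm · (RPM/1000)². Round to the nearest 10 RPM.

Original rotor: r = 196 mm = 19.6 cm
RCF = 11.18 × r × (N/1000)²
RCF_original = 11.18 × 19.6 × (5.77)² = 11.18 × 19.6 × 33.2929 ≈ 7,295.4 × g
7,295.4 = 11.18 × 28 × (N/1000)²
(N/1000)² = 7,295.4 / 313.04 = 23.30501
N = 1000 × √23.30501 ≈ 4,827.5

4830 RPM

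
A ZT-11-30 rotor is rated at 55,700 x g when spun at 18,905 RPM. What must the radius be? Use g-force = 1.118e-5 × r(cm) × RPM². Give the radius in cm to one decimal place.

≈ 13.9 cm

RCF = 1.118 × 10⁻⁵ × r × N²
55700 = 1.118 × 10⁻⁵ × r × (18905)²
r = 55700 / (1.118 × 10⁻⁵ × 357,399,025) = 55700 / 3995.721 ≈ 13.940 cm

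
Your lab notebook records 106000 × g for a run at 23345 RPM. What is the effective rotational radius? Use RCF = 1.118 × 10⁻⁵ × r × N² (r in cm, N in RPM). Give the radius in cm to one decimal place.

r ≈ 17.4 cm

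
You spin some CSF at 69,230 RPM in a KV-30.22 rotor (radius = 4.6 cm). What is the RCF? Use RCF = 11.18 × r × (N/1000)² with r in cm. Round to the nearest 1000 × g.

RCF ≈ 246000 ×g

RCF = 11.18 × r × (N/1000)²
RCF = 11.18 × 4.6 × (69.23)² = 11.18 × 4.6 × 4,792.7929 ≈ 246,483.8 × g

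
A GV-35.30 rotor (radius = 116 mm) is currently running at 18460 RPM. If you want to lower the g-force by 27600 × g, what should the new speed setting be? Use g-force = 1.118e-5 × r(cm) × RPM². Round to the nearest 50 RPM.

11300 RPM

r = 116 mm = 11.6 cm
Current RCF = 1.118 × 10⁻⁵ × 11.6 × (18460)² = 1.118 × 10⁻⁵ × 11.6 × 340,771,600 ≈ 44,194 × g
Target RCF = 44,194 − 27,600 = 16,594 × g
N² = 16,594 / (12.9688 × 10⁻⁵) = 127,953,242
N ≈ √127,953,242 ≈ 11,311.6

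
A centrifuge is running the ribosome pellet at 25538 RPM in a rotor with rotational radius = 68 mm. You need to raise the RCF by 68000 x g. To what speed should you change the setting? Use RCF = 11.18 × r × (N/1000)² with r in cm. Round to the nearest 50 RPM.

≈ 39350 RPM

r = 68 mm = 6.8 cm
Current RCF = 11.18 × 6.8 × (25.538)² = 11.18 × 6.8 × 652.189444 ≈ 49,582.1 × g
Target RCF = 49,582.1 + 68,000 = 117,582.1 × g
(N/1000)² = 117,582.1 / 76.024 = 1546.644
N = 1000 × √1546.644 ≈ 39,327.4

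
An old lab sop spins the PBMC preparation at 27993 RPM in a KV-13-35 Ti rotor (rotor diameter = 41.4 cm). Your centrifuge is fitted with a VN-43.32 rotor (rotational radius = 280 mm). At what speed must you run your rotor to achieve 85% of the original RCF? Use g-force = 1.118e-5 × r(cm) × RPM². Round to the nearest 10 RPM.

22190 RPM

Original rotor: r = 41.4 / 2 = 20.7 cm
RCF = 1.118 × 10⁻⁵ × r × N²
RCF_original = 1.118 × 10⁻⁵ × 20.7 × (27993)² = 1.118 × 10⁻⁵ × 20.7 × 783,608,049 ≈ 181,347.3 × g
Target RCF = 0.85 × 181,347.3 ≈ 154,145.2 × g
Your rotor: r = 280 mm = 28.0 cm
154,145.2 = 1.118 × 10⁻⁵ × 28 × N²
N² = 154,145.2 / (31.304 × 10⁻⁵) = 492,413,749
N ≈ √492,413,749 ≈ 22,190.4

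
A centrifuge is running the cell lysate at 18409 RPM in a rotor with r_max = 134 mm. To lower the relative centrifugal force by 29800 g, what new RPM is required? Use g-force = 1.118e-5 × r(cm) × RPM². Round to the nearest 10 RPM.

≈ 11830 RPM

r = 134 mm = 13.4 cm
Current RCF = 1.118 × 10⁻⁵ × 13.4 × (18409)² = 1.118 × 10⁻⁵ × 13.4 × 338,891,281 ≈ 50,770 × g
Target RCF = 50,770 − 29,800 = 20,970 × g
N² = 20,970 / (14.9812 × 10⁻⁵) = 139,975,436
N ≈ √139,975,436 ≈ 11,831.1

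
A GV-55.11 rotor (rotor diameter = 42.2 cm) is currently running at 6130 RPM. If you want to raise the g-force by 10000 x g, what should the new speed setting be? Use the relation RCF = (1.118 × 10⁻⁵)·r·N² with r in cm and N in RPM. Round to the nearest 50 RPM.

r = 42.2 / 2 = 21.1 cm
Current RCF = 1.118 × 10⁻⁵ × 21.1 × (6130)² = 1.118 × 10⁻⁵ × 21.1 × 37,576,900 ≈ 8,864.3 × g
Target RCF = 8,864.3 + 10,000 = 18,864.3 × g
N² = 18,864.3 / (23.5898 × 10⁻⁵) = 79,968,037
N ≈ √79,968,037 ≈ 8,942.5

8950 RPM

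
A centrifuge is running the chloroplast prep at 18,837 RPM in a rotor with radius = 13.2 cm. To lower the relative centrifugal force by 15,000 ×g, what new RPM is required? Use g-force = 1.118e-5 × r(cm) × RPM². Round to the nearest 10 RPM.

Current RCF = 1.118 × 10⁻⁵ × 13.2 × (18837)² = 1.118 × 10⁻⁵ × 13.2 × 354,832,569 ≈ 52,364.8 × g
Target RCF = 52,364.8 − 15,000 = 37,364.8 × g
N² = 37,364.8 / (14.7576 × 10⁻⁵) = 253,190,221
N ≈ √253,190,221 ≈ 15,912.0

15910 RPM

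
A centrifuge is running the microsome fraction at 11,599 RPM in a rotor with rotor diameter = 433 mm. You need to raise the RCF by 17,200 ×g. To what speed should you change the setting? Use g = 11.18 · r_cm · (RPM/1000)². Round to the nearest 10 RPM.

N₂ ≈ 14340 RPM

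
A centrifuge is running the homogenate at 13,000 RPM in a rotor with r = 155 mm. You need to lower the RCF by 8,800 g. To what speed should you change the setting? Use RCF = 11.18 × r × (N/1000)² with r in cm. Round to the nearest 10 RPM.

r = 155 mm = 15.5 cm
Current RCF = 11.18 × 15.5 × (13)² = 11.18 × 15.5 × 169 ≈ 29,286 × g
Target RCF = 29,286 − 8,800 = 20,486 × g
(N/1000)² = 20,486 / 173.29 = 118.218
N = 1000 × √118.218 ≈ 10,872.8

10870 RPM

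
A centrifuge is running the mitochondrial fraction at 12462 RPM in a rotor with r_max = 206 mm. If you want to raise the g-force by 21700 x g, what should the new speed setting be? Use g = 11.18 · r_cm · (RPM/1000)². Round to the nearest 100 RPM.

15800 RPM

r = 206 mm = 20.6 cm
Current RCF = 11.18 × 20.6 × (12.462)² = 11.18 × 20.6 × 155.301444 ≈ 35,767.2 × g
Target RCF = 35,767.2 + 21,700 = 57,467.2 × g
(N/1000)² = 57,467.2 / 230.308 = 249.5232
N = 1000 × √249.5232 ≈ 15,796.3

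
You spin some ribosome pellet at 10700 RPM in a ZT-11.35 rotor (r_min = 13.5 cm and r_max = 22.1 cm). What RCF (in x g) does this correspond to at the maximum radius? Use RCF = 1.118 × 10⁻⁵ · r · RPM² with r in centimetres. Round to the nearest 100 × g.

28300 x g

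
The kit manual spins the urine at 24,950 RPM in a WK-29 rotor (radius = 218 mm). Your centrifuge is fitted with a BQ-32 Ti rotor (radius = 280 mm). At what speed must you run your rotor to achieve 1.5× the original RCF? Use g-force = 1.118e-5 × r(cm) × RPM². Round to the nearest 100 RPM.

27000 RPM

Original rotor: r = 218 mm = 21.8 cm
RCF = 1.118 × 10⁻⁵ × r × N²
RCF_original = 1.118 × 10⁻⁵ × 21.8 × (24950)² = 1.118 × 10⁻⁵ × 21.8 × 622,502,500 ≈ 151,718.8 × g
Target RCF = 1.5 × 151,718.8 ≈ 227,578.2 × g
Your rotor: r = 280 mm = 28.0 cm
227,578.2 = 1.118 × 10⁻⁵ × 28 × N²
N² = 227,578.2 / (31.304 × 10⁻⁵) = 726,993,994
N ≈ √726,993,994 ≈ 26,962.8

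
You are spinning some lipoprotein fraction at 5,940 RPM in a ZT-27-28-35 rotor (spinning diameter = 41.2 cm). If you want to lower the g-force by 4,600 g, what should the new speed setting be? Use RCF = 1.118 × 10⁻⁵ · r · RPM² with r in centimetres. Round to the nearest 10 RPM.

3910 RPM

r = 41.2 / 2 = 20.6 cm
Current RCF = 1.118 × 10⁻⁵ × 20.6 × (5940)² = 1.118 × 10⁻⁵ × 20.6 × 35,283,600 ≈ 8,126.1 × g
Target RCF = 8,126.1 − 4,600 = 3,526.1 × g
N² = 3,526.1 / (23.0308 × 10⁻⁵) = 15,310,367
N ≈ √15,310,367 ≈ 3,912.8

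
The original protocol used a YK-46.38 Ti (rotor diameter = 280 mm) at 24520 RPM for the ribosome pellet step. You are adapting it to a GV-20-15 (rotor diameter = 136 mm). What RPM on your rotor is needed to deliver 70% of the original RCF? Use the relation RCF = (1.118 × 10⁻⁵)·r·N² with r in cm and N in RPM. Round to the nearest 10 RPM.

≈ 29440 RPM

Original rotor: r = 280 mm / 2 = 140 mm = 14 cm
RCF = 1.118 × 10⁻⁵ × r × N²
RCF_original = 1.118 × 10⁻⁵ × 14 × (24520)² = 1.118 × 10⁻⁵ × 14 × 601,230,400 ≈ 94,104.6 × g
Target RCF = 0.7 × 94,104.6 ≈ 65,873.2 × g
Your rotor: r = 136 mm / 2 = 68 mm = 6.8 cm
65,873.2 = 1.118 × 10⁻⁵ × 6.8 × N²
N² = 65,873.2 / (7.6024 × 10⁻⁵) = 866,479,007
N ≈ √866,479,007 ≈ 29,436.0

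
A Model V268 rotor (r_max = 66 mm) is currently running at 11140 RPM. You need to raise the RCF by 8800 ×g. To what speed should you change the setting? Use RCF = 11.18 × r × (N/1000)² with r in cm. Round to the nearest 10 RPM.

≈ 15600 RPM

r = 66 mm = 6.6 cm
Current RCF = 11.18 × 6.6 × (11.14)² = 11.18 × 6.6 × 124.0996 ≈ 9,157.1 × g
Target RCF = 9,157.1 + 8,800 = 17,957.1 × g
(N/1000)² = 17,957.1 / 73.788 = 243.3607
N = 1000 × √243.3607 ≈ 15,600.0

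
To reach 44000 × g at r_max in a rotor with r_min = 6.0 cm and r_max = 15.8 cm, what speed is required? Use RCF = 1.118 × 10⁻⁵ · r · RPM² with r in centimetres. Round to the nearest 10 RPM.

15780 RPM

Use r_max = 15.8 cm.
44,000 = 1.118 × 10⁻⁵ × 15.8 × N²
N² = 44,000 / (17.6644 × 10⁻⁵) = 249,088,562
N ≈ √249,088,562 ≈ 15,782.5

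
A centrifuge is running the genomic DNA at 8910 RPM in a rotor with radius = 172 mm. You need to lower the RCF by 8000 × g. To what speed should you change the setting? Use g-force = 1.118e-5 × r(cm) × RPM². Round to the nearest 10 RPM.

r = 172 mm = 17.2 cm
Current RCF = 1.118 × 10⁻⁵ × 17.2 × (8910)² = 1.118 × 10⁻⁵ × 17.2 × 79,388,100 ≈ 15,266 × g
Target RCF = 15,266 − 8,000 = 7,266 × g
N² = 7,266 / (19.2296 × 10⁻⁵) = 37,785,497
N ≈ √37,785,497 ≈ 6,147.0

≈ 6150 RPM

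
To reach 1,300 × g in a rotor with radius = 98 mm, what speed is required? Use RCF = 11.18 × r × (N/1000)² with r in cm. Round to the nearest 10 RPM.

N ≈ 3440 RPM

r = 98 mm = 9.8 cm
RCF = 11.18 × r × (N/1000)²
1,300 = 11.18 × 9.8 × (N/1000)²
(N/1000)² = 1,300 / 109.564 = 11.86521
N = 1000 × √11.86521 ≈ 3,444.6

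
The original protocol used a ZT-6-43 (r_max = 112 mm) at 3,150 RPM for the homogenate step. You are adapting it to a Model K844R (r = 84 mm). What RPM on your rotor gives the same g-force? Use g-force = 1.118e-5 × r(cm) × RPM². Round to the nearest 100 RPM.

≈ 3600 RPM

Original rotor: r = 112 mm = 11.2 cm
RCF_original = 1.118 × 10⁻⁵ × 11.2 × (3150)² = 1.118 × 10⁻⁵ × 11.2 × 9,922,500 ≈ 1,242.5 × g
Your rotor: r = 84 mm = 8.4 cm
1,242.5 = 1.118 × 10⁻⁵ × 8.4 × N²
N² = 1,242.5 / (9.3912 × 10⁻⁵) = 13,230,471
N ≈ √13,230,471 ≈ 3,637.4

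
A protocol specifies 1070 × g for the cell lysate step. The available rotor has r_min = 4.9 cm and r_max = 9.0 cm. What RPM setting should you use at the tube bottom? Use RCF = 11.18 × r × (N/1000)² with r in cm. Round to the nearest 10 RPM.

Use r_max = 9.0 cm.
1,070 = 11.18 × 9 × (N/1000)²
(N/1000)² = 1,070 / 100.62 = 10.63407
N = 1000 × √10.63407 ≈ 3,261.0

N ≈ 3260 RPM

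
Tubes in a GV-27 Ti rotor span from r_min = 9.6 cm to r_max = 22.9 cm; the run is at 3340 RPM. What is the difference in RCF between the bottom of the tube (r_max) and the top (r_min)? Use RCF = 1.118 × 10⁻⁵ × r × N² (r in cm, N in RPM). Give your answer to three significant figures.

≈ 1660 g

RCF_max = 1.118 × 10⁻⁵ × 22.9 × (3340)² = 1.118 × 10⁻⁵ × 22.9 × 11,155,600 ≈ 2,856.1 × g
RCF_min = 1.118 × 10⁻⁵ × 9.6 × (3340)² = 1.118 × 10⁻⁵ × 9.6 × 11,155,600 ≈ 1,197.3 × g
ΔRCF = 2,856.1 − 1,197.3 = 1,658.8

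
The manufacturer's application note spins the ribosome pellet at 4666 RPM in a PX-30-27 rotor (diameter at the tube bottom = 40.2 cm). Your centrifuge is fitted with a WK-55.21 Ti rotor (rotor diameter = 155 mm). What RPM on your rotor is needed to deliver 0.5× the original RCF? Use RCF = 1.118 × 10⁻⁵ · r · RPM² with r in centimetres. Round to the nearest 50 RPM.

Original rotor: r = 40.2 / 2 = 20.1 cm
RCF_original = 1.118 × 10⁻⁵ × 20.1 × (4666)² = 1.118 × 10⁻⁵ × 20.1 × 21,771,556 ≈ 4,892.5 × g
Target RCF = 0.5 × 4,892.5 ≈ 2,446.2 × g
Your rotor: r = 155 mm / 2 = 77.5 mm = 7.75 cm
2,446.2 = 1.118 × 10⁻⁵ × 7.75 × N²
N² = 2,446.2 / (8.6645 × 10⁻⁵) = 28,232,443
N ≈ √28,232,443 ≈ 5,313.4

5300 RPM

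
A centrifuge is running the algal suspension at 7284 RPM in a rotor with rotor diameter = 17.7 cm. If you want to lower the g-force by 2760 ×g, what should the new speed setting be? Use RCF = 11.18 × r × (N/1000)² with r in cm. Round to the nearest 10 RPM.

r = 17.7 / 2 = 8.85 cm
Current RCF = 11.18 × 8.85 × (7.284)² = 11.18 × 8.85 × 53.056656 ≈ 5,249.6 × g
Target RCF = 5,249.6 − 2,760 = 2,489.6 × g
(N/1000)² = 2,489.6 / 98.943 = 25.16196
N = 1000 × √25.16196 ≈ 5,016.2

N₂ ≈ 5020 RPM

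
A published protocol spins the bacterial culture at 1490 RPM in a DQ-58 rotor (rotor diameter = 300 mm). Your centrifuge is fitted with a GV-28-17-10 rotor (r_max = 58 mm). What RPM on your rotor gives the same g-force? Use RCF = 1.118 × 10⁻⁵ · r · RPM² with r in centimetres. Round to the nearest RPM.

≈ 2396 RPM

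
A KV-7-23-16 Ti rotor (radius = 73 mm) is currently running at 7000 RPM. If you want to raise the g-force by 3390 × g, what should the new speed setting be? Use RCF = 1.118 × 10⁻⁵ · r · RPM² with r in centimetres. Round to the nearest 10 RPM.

r = 73 mm = 7.3 cm
Current RCF = 1.118 × 10⁻⁵ × 7.3 × (7000)² = 1.118 × 10⁻⁵ × 7.3 × 49,000,000 ≈ 3,999.1 × g
Target RCF = 3,999.1 + 3,390 = 7,389.1 × g
N² = 7,389.1 / (8.1614 × 10⁻⁵) = 90,537,163
N ≈ √90,537,163 ≈ 9,515.1

N₂ ≈ 9520 RPM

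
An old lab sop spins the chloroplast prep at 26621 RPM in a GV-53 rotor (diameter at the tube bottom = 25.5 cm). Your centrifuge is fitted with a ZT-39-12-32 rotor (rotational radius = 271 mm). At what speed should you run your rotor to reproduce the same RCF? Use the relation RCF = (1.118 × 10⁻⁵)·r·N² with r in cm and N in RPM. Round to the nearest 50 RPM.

18250 RPM

Original rotor: r = 25.5 / 2 = 12.75 cm
RCF_original = 1.118 × 10⁻⁵ × 12.75 × (26621)² = 1.118 × 10⁻⁵ × 12.75 × 708,677,641 ≈ 101,018.5 × g
Your rotor: r = 271 mm = 27.1 cm
101,018.5 = 1.118 × 10⁻⁵ × 27.1 × N²
N² = 101,018.5 / (30.2978 × 10⁻⁵) = 333,418,598
N ≈ √333,418,598 ≈ 18,259.8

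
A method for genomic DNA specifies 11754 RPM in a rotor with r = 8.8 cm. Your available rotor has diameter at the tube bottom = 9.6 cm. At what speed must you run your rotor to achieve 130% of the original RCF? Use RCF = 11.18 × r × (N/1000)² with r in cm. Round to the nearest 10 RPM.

18150 RPM

RCF = 11.18 × r × (N/1000)²
RCF_original = 11.18 × 8.8 × (11.754)² = 11.18 × 8.8 × 138.156516 ≈ 13,592.4 × g
Target RCF = 1.3 × 13,592.4 ≈ 17,670.1 × g
Your rotor: r = 9.6 / 2 = 4.8 cm
17,670.1 = 11.18 × 4.8 × (N/1000)²
(N/1000)² = 17,670.1 / 53.664 = 329.2729
N = 1000 × √329.2729 ≈ 18,145.9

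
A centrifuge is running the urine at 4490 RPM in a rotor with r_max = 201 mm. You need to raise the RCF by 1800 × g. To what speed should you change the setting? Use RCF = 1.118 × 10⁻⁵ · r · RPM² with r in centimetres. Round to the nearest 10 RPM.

r = 201 mm = 20.1 cm
Current RCF = 1.118 × 10⁻⁵ × 20.1 × (4490)² = 1.118 × 10⁻⁵ × 20.1 × 20,160,100 ≈ 4,530.3 × g
Target RCF = 4,530.3 + 1,800 = 6,330.3 × g
N² = 6,330.3 / (22.4718 × 10⁻⁵) = 28,169,973
N ≈ √28,169,973 ≈ 5,307.5

5310 RPM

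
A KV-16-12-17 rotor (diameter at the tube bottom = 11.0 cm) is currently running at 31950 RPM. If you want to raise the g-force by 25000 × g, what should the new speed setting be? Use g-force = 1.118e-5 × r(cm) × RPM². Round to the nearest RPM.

37781 RPM

r = 11.0 / 2 = 5.5 cm
Current RCF = 1.118 × 10⁻⁵ × 5.5 × (31950)² = 1.118 × 10⁻⁵ × 5.5 × 1,020,802,500 ≈ 62,769.1 × g
Target RCF = 62,769.1 + 25,000 = 87,769.1 × g
N² = 87,769.1 / (6.149 × 10⁻⁵) = 1,427,371,930
N ≈ √1,427,371,930 ≈ 37,780.6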